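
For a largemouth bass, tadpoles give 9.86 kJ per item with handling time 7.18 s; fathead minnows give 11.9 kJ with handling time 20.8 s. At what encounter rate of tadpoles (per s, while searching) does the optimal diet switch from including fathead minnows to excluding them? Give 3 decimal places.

Drop fathead minnows once their profitability E₂/h₂ falls below the rate achievable on tadpoles alone: E₂/h₂ = λE₁/(1 + λh₁).
Solve for λ: λE₁h₂ = E₂(1 + λh₁) → λ(E₁h₂ − E₂h₁) = E₂ → λ = E₂/(E₁h₂ − E₂h₁).
λ = 11.9/(9.86×20.8 − 11.9×7.18) = 11.9/119.6 = 0.09946 per s.

0.099 per s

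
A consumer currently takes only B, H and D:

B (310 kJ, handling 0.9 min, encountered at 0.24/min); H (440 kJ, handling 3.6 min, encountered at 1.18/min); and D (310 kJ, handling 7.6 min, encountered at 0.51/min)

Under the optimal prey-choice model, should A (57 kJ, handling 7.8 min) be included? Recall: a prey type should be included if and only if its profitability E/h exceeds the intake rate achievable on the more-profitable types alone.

Intake rate on the current diet: R = (0.24×310 + 1.18×440 + 0.51×310) / (1 + 0.24×0.9 + 1.18×3.6 + 0.51×7.6) = 751.7/9.34 = 80.48 kJ/min.
A: E/h = 57/7.8 = 7.308 kJ/min.
7.308 < 80.48, so adding A would lower the average — exclude it.

No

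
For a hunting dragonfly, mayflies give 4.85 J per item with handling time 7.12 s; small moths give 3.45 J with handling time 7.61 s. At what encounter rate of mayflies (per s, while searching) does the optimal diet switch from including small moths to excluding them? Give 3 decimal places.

The zero-one rule: include small moths iff E₂/h₂ > λE₁/(1+λh₁). Equality gives the switch point.
λE₁h₂ = E₂ + λE₂h₁ ⇒ λ = E₂/(E₁h₂ − E₂h₁) = 3.45/(36.91 − 24.56) = 0.2795 per s.

0.279 per s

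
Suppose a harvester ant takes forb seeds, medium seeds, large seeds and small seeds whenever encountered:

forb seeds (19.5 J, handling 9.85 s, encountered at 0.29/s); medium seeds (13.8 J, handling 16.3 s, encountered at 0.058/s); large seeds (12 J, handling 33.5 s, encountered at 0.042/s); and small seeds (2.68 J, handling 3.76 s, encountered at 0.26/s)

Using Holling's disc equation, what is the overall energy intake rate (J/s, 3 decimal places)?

1.065 J/s

R = Σλ_iE_i / (1 + Σλ_ih_i)
Numerator: 0.29×19.5 + 0.058×13.8 + 0.042×12 + 0.26×2.68 = 7.656
Denominator: 1 + 0.29×9.85 + 0.058×16.3 + 0.042×33.5 + 0.26×3.76 = 7.186
R = 7.656/7.186 = 1.065 J/s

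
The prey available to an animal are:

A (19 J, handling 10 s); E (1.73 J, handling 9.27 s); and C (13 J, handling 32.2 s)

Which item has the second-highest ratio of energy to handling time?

In descending order of E/h:
A: 19/10 = 1.9 J/s
C: 13/32.2 = 0.404 J/s
E: 1.73/9.27 = 0.187 J/s

C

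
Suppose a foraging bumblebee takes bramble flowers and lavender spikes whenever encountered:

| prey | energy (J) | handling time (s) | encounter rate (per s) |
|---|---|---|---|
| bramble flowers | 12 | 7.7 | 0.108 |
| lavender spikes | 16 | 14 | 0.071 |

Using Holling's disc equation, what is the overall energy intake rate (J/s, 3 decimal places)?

R = (0.108×12 + 0.071×16) / (1 + 0.108×7.7 + 0.071×14) = 2.432/2.826 = 0.8607 J/s.

0.861 J/s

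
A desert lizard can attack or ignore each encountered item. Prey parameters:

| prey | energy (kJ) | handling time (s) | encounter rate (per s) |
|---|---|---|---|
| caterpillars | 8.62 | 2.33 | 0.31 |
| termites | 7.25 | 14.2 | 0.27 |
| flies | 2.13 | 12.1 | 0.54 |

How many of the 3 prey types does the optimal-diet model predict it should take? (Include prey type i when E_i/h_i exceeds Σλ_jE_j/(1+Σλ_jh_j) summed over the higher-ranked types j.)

1

E/h in descending order: caterpillars 3.7, termites 0.511, flies 0.176 kJ/s. The optimal diet is the largest prefix of this list for which every included type satisfies E_i/h_i > R on the types above it.
Rate on top 1: 1.552. termites: 0.511 < 1.552 → exclude; stop.
Optimal diet: caterpillars — 1 of 3 types.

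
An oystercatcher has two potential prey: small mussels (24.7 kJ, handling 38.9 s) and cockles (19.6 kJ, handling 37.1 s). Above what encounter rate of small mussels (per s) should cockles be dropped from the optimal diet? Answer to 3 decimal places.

0.127 per s

At the threshold, the rate on small mussels alone equals the profitability of cockles: λ·24.7/(1 + λ·38.9) = 19.6/37.1 = 0.5283.
Rearranging, λ(24.7 − 0.5283×38.9) = 0.5283, so λ = 0.5283/4.149 = 0.1273 per s.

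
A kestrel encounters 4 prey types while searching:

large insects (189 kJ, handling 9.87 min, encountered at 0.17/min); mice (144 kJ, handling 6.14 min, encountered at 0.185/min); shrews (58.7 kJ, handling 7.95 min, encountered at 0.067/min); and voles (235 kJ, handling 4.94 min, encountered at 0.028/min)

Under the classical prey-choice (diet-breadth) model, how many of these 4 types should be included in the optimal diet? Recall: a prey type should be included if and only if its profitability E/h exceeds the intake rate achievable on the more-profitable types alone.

3

Profitabilities (E/h, kJ/min): voles 47.6, mice 23.5, large insects 19.1, shrews 7.38. Add prey in this order while the next type's profitability exceeds the intake rate on those already taken.
Rate on top 1: 5.78. mice: 23.5 > 5.78 → include.
Rate on top 2: 14.61. large insects: 19.1 > 14.61 → include.
Rate on top 3: 16.54. shrews: 7.38 < 16.54 → exclude; stop.
Optimal diet: voles, mice, large insects — 3 of 4 types.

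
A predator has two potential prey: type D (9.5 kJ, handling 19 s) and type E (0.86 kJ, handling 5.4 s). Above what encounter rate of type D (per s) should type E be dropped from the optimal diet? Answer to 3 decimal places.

At the threshold, the rate on type D alone equals the profitability of type E: λ·9.5/(1 + λ·19) = 0.86/5.4 = 0.1593.
Rearranging, λ(9.5 − 0.1593×19) = 0.1593, so λ = 0.1593/6.474 = 0.0246 per s.

0.025 per s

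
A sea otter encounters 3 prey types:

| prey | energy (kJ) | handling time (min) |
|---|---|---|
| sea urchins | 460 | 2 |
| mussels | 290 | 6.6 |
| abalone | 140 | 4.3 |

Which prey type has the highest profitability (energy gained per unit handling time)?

In descending order of E/h:
sea urchins: 460/2 = 230 kJ/min
mussels: 290/6.6 = 43.9 kJ/min
abalone: 140/4.3 = 32.6 kJ/min

sea urchins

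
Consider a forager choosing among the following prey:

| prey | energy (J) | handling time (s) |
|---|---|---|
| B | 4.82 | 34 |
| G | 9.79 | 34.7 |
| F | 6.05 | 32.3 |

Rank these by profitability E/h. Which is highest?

G

In descending order of E/h:
G: 9.79/34.7 = 0.282 J/s
F: 6.05/32.3 = 0.187 J/s
B: 4.82/34 = 0.142 J/s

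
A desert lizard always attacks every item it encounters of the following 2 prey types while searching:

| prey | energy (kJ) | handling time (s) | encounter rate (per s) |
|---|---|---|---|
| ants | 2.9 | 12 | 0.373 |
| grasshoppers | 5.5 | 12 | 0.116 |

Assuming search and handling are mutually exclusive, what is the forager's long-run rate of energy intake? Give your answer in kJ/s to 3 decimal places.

0.250 kJ/s

R = (0.373×2.9 + 0.116×5.5) / (1 + 0.373×12 + 0.116×12) = 1.72/6.868 = 0.2504 kJ/s.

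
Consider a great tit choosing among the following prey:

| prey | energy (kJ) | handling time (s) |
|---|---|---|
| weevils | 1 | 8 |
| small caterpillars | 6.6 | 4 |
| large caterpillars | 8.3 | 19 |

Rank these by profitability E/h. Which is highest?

Profitability E/h (kJ/s): weevils = 1/8 = 0.125, small caterpillars = 6.6/4 = 1.65, large caterpillars = 8.3/19 = 0.437.
Ranked: small caterpillars > large caterpillars > weevils.

small caterpillars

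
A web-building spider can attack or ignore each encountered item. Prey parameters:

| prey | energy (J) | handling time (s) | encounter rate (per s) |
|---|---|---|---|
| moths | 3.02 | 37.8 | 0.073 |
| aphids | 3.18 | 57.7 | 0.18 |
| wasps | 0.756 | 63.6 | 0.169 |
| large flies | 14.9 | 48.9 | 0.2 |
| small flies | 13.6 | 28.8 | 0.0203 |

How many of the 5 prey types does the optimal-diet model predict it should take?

2

Profitabilities (E/h, J/s): small flies 0.472, large flies 0.305, moths 0.0799, aphids 0.0551, wasps 0.0119. Add prey in this order while the next type's profitability exceeds the intake rate on those already taken.
Rate on top 1: 0.1742. large flies: 0.305 > 0.1742 → include.
Rate on top 2: 0.2865. moths: 0.0799 < 0.2865 → exclude; stop.
Optimal diet: small flies, large flies — 2 of 5 types.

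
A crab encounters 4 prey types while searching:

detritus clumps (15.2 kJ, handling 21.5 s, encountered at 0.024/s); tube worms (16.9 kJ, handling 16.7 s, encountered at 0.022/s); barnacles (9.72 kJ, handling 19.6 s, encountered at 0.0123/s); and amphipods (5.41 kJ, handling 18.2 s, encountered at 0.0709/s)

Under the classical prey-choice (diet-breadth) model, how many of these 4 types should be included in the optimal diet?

3

Rank by E/h (kJ/s): tube worms 1.01, detritus clumps 0.707, barnacles 0.496, amphipods 0.297. Include each in turn until the next type's E/h falls below the running intake rate.
Rate on top 1: 0.2719. detritus clumps: 0.707 > 0.2719 → include.
Rate on top 2: 0.3911. barnacles: 0.496 > 0.3911 → include.
Rate on top 3: 0.403. amphipods: 0.297 < 0.403 → exclude; stop.
Optimal diet: tube worms, detritus clumps, barnacles — 3 of 4 types.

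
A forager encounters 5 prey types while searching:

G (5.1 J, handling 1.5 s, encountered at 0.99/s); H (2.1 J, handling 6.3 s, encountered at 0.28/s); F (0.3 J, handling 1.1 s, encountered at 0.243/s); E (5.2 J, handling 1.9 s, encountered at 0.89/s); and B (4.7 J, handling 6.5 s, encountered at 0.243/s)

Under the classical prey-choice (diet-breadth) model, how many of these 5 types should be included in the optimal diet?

E/h in descending order: G 3.4, E 2.74, B 0.723, H 0.333, F 0.273 J/s. The optimal diet is the largest prefix of this list for which every included type satisfies E_i/h_i > R on the types above it.
Rate on top 1: 2.032. E: 2.74 > 2.032 → include.
Rate on top 2: 2.317. B: 0.723 < 2.317 → exclude; stop.
Optimal diet: G, E — 2 of 5 types.

2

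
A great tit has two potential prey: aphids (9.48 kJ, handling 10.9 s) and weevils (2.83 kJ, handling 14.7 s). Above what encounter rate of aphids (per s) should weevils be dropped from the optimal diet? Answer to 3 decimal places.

0.026 per s

The zero-one rule: include weevils iff E₂/h₂ > λE₁/(1+λh₁). Equality gives the switch point.
λE₁h₂ = E₂ + λE₂h₁ ⇒ λ = E₂/(E₁h₂ − E₂h₁) = 2.83/(139.4 − 30.85) = 0.02608 per s.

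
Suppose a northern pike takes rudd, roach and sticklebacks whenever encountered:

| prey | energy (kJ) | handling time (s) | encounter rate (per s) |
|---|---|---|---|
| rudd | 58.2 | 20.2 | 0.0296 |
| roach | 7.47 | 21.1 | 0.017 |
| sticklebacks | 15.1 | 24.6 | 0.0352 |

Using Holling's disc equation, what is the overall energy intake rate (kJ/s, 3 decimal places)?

Energy encountered per unit search time: 0.0296×58.2 + 0.017×7.47 + 0.0352×15.1 = 2.381 kJ/s.
Handling time per unit search time: 0.0296×20.2 + 0.017×21.1 + 0.0352×24.6 = 1.823.
Rate = 2.381/(1 + 1.823) = 0.8436 kJ/s.

0.844 kJ/s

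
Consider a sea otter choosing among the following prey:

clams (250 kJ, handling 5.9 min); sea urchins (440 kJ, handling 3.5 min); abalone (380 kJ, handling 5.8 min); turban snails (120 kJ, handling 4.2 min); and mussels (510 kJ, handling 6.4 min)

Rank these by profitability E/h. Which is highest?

In descending order of E/h:
sea urchins: 440/3.5 = 126 kJ/min
mussels: 510/6.4 = 79.7 kJ/min
abalone: 380/5.8 = 65.5 kJ/min
clams: 250/5.9 = 42.4 kJ/min
turban snails: 120/4.2 = 28.6 kJ/min

sea urchins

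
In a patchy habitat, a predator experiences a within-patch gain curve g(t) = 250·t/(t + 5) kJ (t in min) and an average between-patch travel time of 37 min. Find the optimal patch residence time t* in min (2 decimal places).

Maximise g(t)/(T+t): set derivative to zero → g'(t)(T+t) = g(t).
g'(t) = 250·5/(t + 5)². Setting 250·5/(t+5)² = 250t/[(t+5)(37+t)] gives 5(37+t) = t(t+5), so t² = 5×37 = 185.
t* = √185 = 13.6 min.

13.60 min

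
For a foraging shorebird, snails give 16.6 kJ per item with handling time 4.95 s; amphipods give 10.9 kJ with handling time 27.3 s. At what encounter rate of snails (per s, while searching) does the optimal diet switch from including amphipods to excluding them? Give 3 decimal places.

The zero-one rule: include amphipods iff E₂/h₂ > λE₁/(1+λh₁). Equality gives the switch point.
λE₁h₂ = E₂ + λE₂h₁ ⇒ λ = E₂/(E₁h₂ − E₂h₁) = 10.9/(453.2 − 53.96) = 0.0273 per s.

0.027 per s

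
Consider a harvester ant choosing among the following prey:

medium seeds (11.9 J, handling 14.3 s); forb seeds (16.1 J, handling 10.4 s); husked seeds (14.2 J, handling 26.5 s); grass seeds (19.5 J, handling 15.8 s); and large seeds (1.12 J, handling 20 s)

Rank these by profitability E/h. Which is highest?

Profitability E/h (J/s): medium seeds = 11.9/14.3 = 0.832, forb seeds = 16.1/10.4 = 1.55, husked seeds = 14.2/26.5 = 0.536, grass seeds = 19.5/15.8 = 1.23, large seeds = 1.12/20 = 0.056.
Ranked: forb seeds > grass seeds > medium seeds > husked seeds > large seeds.

forb seeds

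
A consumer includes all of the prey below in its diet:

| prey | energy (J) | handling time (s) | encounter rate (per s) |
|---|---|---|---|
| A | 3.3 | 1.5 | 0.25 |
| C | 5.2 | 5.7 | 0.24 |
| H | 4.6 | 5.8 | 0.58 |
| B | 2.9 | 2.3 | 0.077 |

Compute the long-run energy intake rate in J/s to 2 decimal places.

R = Σλ_iE_i / (1 + Σλ_ih_i)
Numerator: 0.25×3.3 + 0.24×5.2 + 0.58×4.6 + 0.077×2.9 = 4.964
Denominator: 1 + 0.25×1.5 + 0.24×5.7 + 0.58×5.8 + 0.077×2.3 = 6.284
R = 4.964/6.284 = 0.79 J/s

0.79 J/s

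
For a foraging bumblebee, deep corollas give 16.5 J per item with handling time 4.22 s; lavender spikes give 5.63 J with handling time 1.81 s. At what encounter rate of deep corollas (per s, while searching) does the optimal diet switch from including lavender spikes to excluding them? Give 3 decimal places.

0.922 per s

The zero-one rule: include lavender spikes iff E₂/h₂ > λE₁/(1+λh₁). Equality gives the switch point.
λE₁h₂ = E₂ + λE₂h₁ ⇒ λ = E₂/(E₁h₂ − E₂h₁) = 5.63/(29.87 − 23.76) = 0.922 per s.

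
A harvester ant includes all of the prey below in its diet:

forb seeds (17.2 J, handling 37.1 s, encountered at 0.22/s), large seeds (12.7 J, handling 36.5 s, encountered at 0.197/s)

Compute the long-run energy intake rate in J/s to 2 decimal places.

R = Σλ_iE_i / (1 + Σλ_ih_i)
Numerator: 0.22×17.2 + 0.197×12.7 = 6.286
Denominator: 1 + 0.22×37.1 + 0.197×36.5 = 16.35
R = 6.286/16.35 = 0.3844 J/s

0.38 J/s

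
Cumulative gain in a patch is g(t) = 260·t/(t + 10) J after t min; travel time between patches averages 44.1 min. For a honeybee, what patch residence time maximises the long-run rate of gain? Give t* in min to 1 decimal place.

Optimal t* satisfies g'(t*) = g(t*)/(T + t*).
g'(t) = 260·10/(t + 10)². Setting 260·10/(t+10)² = 260t/[(t+10)(44.1+t)] gives 10(44.1+t) = t(t+10), so t² = 10×44.1 = 441.
t* = √441 = 21 min.

21.0 min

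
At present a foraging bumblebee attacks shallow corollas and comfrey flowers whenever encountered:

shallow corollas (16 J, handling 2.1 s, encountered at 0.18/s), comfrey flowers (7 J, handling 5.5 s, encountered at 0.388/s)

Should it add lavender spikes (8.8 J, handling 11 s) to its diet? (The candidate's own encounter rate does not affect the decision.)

Current rate: (0.18×16 + 0.388×7)/(1 + 0.18×2.1 + 0.388×5.5) = 1.593 J/s.
Profitability of lavender spikes: 8.8/11 = 0.8 J/s.
0.8 < 1.593, so adding lavender spikes would lower the average — exclude it.

No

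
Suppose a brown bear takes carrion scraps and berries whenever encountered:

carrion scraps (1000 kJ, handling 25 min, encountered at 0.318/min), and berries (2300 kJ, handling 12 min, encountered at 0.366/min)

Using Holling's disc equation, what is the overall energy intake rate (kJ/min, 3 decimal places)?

86.928 kJ/min

R = (0.318×1000 + 0.366×2300) / (1 + 0.318×25 + 0.366×12) = 1160/13.34 = 86.93 kJ/min.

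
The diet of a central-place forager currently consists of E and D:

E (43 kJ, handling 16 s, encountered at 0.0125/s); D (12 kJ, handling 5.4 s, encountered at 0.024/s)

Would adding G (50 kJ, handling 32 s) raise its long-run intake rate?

Current rate: (0.0125×43 + 0.024×12)/(1 + 0.0125×16 + 0.024×5.4) = 0.6209 kJ/s.
G: E/h = 50/32 = 1.562 kJ/s.
1.562 > 0.6209, so adding G raises the average — include it.

Yes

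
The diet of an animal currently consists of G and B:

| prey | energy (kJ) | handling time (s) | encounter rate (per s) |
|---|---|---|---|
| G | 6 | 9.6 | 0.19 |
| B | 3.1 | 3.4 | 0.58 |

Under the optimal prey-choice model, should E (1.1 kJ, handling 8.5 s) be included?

No

Intake rate on the current diet: R = (0.19×6 + 0.58×3.1) / (1 + 0.19×9.6 + 0.58×3.4) = 2.938/4.796 = 0.6126 kJ/s.
E: E/h = 1.1/8.5 = 0.1294 kJ/s.
0.1294 < 0.6126, so adding E would lower the average — exclude it.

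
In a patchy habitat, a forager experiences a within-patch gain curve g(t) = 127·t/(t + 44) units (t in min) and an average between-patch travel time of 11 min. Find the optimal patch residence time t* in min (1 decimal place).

By the marginal value theorem, leave when the instantaneous gain rate g'(t) equals the habitat-wide average g(t)/(T + t).
g'(t) = 127·44/(t + 44)². Setting 127·44/(t+44)² = 127t/[(t+44)(11+t)] gives 44(11+t) = t(t+44), so t² = 44×11 = 484.
t* = √484 = 22 min.

22.0 min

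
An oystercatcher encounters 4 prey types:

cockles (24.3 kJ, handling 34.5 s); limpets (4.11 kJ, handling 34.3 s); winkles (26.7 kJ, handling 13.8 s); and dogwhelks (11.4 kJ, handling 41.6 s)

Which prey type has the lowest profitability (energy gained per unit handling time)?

In descending order of E/h:
winkles: 26.7/13.8 = 1.93 kJ/s
cockles: 24.3/34.5 = 0.704 kJ/s
dogwhelks: 11.4/41.6 = 0.274 kJ/s
limpets: 4.11/34.3 = 0.12 kJ/s

limpets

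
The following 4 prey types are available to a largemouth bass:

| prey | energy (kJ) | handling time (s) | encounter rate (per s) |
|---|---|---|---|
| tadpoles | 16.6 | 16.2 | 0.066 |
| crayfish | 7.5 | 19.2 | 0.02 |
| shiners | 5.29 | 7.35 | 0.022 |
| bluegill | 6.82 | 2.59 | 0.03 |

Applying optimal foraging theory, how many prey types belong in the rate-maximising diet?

3

Rank by E/h (kJ/s): bluegill 2.63, tadpoles 1.02, shiners 0.72, crayfish 0.391. Include each in turn until the next type's E/h falls below the running intake rate.
Rate on top 1: 0.1898. tadpoles: 1.02 > 0.1898 → include.
Rate on top 2: 0.6056. shiners: 0.72 > 0.6056 → include.
Rate on top 3: 0.6136. crayfish: 0.391 < 0.6136 → exclude; stop.
Optimal diet: bluegill, tadpoles, shiners — 3 of 4 types.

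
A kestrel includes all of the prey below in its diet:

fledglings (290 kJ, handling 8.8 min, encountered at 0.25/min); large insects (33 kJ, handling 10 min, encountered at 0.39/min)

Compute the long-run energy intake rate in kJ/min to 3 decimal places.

12.024 kJ/min

R = Σλ_iE_i / (1 + Σλ_ih_i)
Numerator: 0.25×290 + 0.39×33 = 85.37
Denominator: 1 + 0.25×8.8 + 0.39×10 = 7.1
R = 85.37/7.1 = 12.02 kJ/min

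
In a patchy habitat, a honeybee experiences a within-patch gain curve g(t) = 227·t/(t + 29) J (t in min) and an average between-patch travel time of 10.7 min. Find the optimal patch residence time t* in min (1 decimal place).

Maximise g(t)/(T+t): set derivative to zero → g'(t)(T+t) = g(t).
g'(t) = 227·29/(t + 29)². Setting 227·29/(t+29)² = 227t/[(t+29)(10.7+t)] gives 29(10.7+t) = t(t+29), so t² = 29×10.7 = 310.3.
t* = √310.3 = 17.62 min.

17.6 min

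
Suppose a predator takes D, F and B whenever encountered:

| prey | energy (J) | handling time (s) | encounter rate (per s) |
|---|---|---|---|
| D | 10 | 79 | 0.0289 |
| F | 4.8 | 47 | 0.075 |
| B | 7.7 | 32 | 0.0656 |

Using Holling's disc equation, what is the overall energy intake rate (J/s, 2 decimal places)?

R = (0.0289×10 + 0.075×4.8 + 0.0656×7.7) / (1 + 0.0289×79 + 0.075×47 + 0.0656×32) = 1.154/8.907 = 0.1296 J/s.

0.13 J/s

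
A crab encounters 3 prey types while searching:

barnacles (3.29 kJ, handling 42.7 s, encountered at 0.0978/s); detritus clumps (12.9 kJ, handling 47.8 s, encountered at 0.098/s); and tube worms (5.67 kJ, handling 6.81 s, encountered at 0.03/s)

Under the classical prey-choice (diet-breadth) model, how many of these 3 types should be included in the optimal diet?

2

E/h in descending order: tube worms 0.833, detritus clumps 0.27, barnacles 0.077 kJ/s. The optimal diet is the largest prefix of this list for which every included type satisfies E_i/h_i > R on the types above it.
Rate on top 1: 0.1412. detritus clumps: 0.27 > 0.1412 → include.
Rate on top 2: 0.2436. barnacles: 0.077 < 0.2436 → exclude; stop.
Optimal diet: tube worms, detritus clumps — 2 of 3 types.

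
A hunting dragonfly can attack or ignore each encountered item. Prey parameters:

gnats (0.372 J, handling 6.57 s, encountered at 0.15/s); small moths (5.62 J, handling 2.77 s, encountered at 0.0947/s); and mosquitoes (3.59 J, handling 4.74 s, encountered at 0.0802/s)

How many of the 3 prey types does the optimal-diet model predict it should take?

Profitabilities (E/h, J/s): small moths 2.03, mosquitoes 0.757, gnats 0.0566. Add prey in this order while the next type's profitability exceeds the intake rate on those already taken.
Rate on top 1: 0.4216. mosquitoes: 0.757 > 0.4216 → include.
Rate on top 2: 0.4993. gnats: 0.0566 < 0.4993 → exclude; stop.
Optimal diet: small moths, mosquitoes — 2 of 3 types.

2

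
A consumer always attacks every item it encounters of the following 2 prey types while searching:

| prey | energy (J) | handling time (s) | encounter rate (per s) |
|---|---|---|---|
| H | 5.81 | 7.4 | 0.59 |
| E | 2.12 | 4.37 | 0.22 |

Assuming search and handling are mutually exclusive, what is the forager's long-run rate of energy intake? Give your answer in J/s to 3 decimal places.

Energy encountered per unit search time: 0.59×5.81 + 0.22×2.12 = 3.894 J/s.
Handling time per unit search time: 0.59×7.4 + 0.22×4.37 = 5.327.
Rate = 3.894/(1 + 5.327) = 0.6155 J/s.

0.615 J/s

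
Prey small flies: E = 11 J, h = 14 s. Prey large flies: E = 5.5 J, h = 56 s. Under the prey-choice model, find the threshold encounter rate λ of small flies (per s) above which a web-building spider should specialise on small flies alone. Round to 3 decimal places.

0.010 per s

Drop large flies once their profitability E₂/h₂ falls below the rate achievable on small flies alone: E₂/h₂ = λE₁/(1 + λh₁).
Solve for λ: λE₁h₂ = E₂(1 + λh₁) → λ(E₁h₂ − E₂h₁) = E₂ → λ = E₂/(E₁h₂ − E₂h₁).
λ = 5.5/(11×56 − 5.5×14) = 5.5/539 = 0.0102 per s.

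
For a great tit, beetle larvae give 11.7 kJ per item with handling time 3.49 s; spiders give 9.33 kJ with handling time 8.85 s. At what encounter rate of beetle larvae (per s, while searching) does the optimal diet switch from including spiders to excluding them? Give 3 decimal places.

0.131 per s

The zero-one rule: include spiders iff E₂/h₂ > λE₁/(1+λh₁). Equality gives the switch point.
λE₁h₂ = E₂ + λE₂h₁ ⇒ λ = E₂/(E₁h₂ − E₂h₁) = 9.33/(103.5 − 32.56) = 0.1314 per s.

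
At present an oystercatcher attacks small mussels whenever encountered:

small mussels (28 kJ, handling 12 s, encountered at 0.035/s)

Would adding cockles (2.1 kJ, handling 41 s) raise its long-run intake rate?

Current rate: (0.035×28)/(1 + 0.035×12) = 0.6901 kJ/s.
Profitability of cockles: 2.1/41 = 0.05122 kJ/s.
Since 0.05122 < R, time spent handling cockles is better spent searching.

No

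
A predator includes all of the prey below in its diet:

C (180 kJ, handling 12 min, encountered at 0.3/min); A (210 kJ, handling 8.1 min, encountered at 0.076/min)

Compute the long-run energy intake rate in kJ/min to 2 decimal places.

R = (0.3×180 + 0.076×210) / (1 + 0.3×12 + 0.076×8.1) = 69.96/5.216 = 13.41 kJ/min.

13.41 kJ/min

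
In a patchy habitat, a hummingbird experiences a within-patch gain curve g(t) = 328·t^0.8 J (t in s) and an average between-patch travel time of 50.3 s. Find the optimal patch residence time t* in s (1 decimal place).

201.2 s

By the marginal value theorem, leave when the instantaneous gain rate g'(t) equals the habitat-wide average g(t)/(T + t).
g'(t) = 0.8·328·t^-0.2. Setting 0.8·328·t^-0.2 = 328·t^0.8/(50.3+t) gives 0.8(50.3+t) = t, so 0.20·t = 0.8×50.3.
t* = 0.8×50.3/0.20 = 201.2 s.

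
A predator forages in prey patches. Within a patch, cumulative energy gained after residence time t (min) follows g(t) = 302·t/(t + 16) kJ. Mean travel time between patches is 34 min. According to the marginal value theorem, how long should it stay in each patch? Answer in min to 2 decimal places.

23.32 min

Optimal t* satisfies g'(t*) = g(t*)/(T + t*).
g'(t) = 302·16/(t + 16)². Setting 302·16/(t+16)² = 302t/[(t+16)(34+t)] gives 16(34+t) = t(t+16), so t² = 16×34 = 544.
t* = √544 = 23.32 min.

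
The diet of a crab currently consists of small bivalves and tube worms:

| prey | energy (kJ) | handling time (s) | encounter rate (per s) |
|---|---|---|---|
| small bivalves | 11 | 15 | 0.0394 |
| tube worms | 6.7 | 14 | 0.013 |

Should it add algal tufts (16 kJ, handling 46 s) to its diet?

Yes

On small bivalves and tube worms alone, R = ΣλE/(1+Σλh) = 0.5205/1.773 = 0.2936 kJ/s.
algal tufts: E/h = 16/46 = 0.3478 kJ/s.
Since 0.3478 > R, including algal tufts increases the long-run rate.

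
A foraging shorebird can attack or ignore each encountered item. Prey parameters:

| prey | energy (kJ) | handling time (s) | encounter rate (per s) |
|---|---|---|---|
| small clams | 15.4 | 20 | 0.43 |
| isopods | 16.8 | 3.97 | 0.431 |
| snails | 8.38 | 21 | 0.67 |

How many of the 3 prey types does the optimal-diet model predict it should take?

1

Profitabilities (E/h, kJ/s): isopods 4.23, small clams 0.77, snails 0.399. Add prey in this order while the next type's profitability exceeds the intake rate on those already taken.
Rate on top 1: 2.671. small clams: 0.77 < 2.671 → exclude; stop.
Optimal diet: isopods — 1 of 3 types.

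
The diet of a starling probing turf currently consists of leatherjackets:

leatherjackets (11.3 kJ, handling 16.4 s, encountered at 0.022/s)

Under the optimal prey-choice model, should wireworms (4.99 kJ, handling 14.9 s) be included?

On leatherjackets alone, R = ΣλE/(1+Σλh) = 0.2486/1.361 = 0.1827 kJ/s.
Profitability of wireworms: 4.99/14.9 = 0.3349 kJ/s.
0.3349 > 0.1827, so adding wireworms raises the average — include it.

Yes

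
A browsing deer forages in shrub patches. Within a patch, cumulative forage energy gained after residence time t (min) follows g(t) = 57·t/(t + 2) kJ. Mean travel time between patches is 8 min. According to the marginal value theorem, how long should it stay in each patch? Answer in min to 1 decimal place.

4.0 min

Maximise g(t)/(T+t): set derivative to zero → g'(t)(T+t) = g(t).
g'(t) = 57·2/(t + 2)². Setting 57·2/(t+2)² = 57t/[(t+2)(8+t)] gives 2(8+t) = t(t+2), so t² = 2×8 = 16.
t* = √16 = 4 min.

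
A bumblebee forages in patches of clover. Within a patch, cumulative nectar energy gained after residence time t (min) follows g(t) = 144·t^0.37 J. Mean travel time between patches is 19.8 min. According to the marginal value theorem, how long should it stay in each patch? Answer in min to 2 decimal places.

Optimal t* satisfies g'(t*) = g(t*)/(T + t*).
g'(t) = 0.37·144·t^-0.63. Setting 0.37·144·t^-0.63 = 144·t^0.37/(19.8+t) gives 0.37(19.8+t) = t, so 0.63·t = 0.37×19.8.
t* = 0.37×19.8/0.63 = 11.63 min.

11.63 min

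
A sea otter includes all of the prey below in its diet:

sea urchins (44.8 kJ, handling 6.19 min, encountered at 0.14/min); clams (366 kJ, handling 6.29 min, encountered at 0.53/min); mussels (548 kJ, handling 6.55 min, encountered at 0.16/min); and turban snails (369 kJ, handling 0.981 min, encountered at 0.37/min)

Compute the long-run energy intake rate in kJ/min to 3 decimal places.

64.203 kJ/min

R = Σλ_iE_i / (1 + Σλ_ih_i)
Numerator: 0.14×44.8 + 0.53×366 + 0.16×548 + 0.37×369 = 424.5
Denominator: 1 + 0.14×6.19 + 0.53×6.29 + 0.16×6.55 + 0.37×0.981 = 6.611
R = 424.5/6.611 = 64.2 kJ/min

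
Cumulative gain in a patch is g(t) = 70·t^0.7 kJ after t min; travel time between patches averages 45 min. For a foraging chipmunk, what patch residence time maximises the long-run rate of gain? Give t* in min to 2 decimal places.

105.00 min

Maximise g(t)/(T+t): set derivative to zero → g'(t)(T+t) = g(t).
g'(t) = 0.7·70·t^-0.3. Setting 0.7·70·t^-0.3 = 70·t^0.7/(45+t) gives 0.7(45+t) = t, so 0.30·t = 0.7×45.
t* = 0.7×45/0.30 = 105 min.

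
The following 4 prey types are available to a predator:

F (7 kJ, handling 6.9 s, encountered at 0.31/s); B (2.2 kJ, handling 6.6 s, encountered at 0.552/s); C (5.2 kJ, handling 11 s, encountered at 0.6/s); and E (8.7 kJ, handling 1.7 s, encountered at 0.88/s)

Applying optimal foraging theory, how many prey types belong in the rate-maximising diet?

Rank by E/h (kJ/s): E 5.12, F 1.01, C 0.473, B 0.333. Include each in turn until the next type's E/h falls below the running intake rate.
Rate on top 1: 3.067. F: 1.01 < 3.067 → exclude; stop.
Optimal diet: E — 1 of 4 types.

1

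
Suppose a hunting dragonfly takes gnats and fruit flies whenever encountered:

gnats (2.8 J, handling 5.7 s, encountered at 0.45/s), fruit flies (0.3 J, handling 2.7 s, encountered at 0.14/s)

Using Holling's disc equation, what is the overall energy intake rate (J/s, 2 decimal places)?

Energy encountered per unit search time: 0.45×2.8 + 0.14×0.3 = 1.302 J/s.
Handling time per unit search time: 0.45×5.7 + 0.14×2.7 = 2.943.
Rate = 1.302/(1 + 2.943) = 0.3302 J/s.

0.33 J/s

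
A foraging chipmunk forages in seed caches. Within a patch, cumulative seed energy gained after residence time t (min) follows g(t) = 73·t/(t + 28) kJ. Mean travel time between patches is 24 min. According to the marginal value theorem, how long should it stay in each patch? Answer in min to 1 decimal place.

By the marginal value theorem, leave when the instantaneous gain rate g'(t) equals the habitat-wide average g(t)/(T + t).
g'(t) = 73·28/(t + 28)². Setting 73·28/(t+28)² = 73t/[(t+28)(24+t)] gives 28(24+t) = t(t+28), so t² = 28×24 = 672.
t* = √672 = 25.92 min.

25.9 min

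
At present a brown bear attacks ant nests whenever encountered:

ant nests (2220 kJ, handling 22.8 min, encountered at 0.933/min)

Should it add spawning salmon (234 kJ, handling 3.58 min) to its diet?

No

Current rate: (0.933×2220)/(1 + 0.933×22.8) = 93 kJ/min.
spawning salmon: E/h = 234/3.58 = 65.36 kJ/min.
Since 65.36 < R, time spent handling spawning salmon is better spent searching.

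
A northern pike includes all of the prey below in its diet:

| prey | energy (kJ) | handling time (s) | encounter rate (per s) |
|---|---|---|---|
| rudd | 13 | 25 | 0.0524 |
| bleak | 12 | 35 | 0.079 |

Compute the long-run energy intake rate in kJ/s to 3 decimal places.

0.321 kJ/s

R = (0.0524×13 + 0.079×12) / (1 + 0.0524×25 + 0.079×35) = 1.629/5.075 = 0.321 kJ/s.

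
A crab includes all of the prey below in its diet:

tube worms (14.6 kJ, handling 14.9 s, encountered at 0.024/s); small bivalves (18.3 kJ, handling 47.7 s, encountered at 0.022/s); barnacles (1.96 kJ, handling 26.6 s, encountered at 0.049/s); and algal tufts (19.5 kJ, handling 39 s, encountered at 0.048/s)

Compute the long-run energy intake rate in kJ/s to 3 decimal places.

R = (0.024×14.6 + 0.022×18.3 + 0.049×1.96 + 0.048×19.5) / (1 + 0.024×14.9 + 0.022×47.7 + 0.049×26.6 + 0.048×39) = 1.785/5.582 = 0.3198 kJ/s.

0.320 kJ/s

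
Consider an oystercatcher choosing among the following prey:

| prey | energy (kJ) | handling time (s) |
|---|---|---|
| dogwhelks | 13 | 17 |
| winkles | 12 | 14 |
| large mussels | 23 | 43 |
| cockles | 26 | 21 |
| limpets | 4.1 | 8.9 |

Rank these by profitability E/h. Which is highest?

cockles

In descending order of E/h:
cockles: 26/21 = 1.24 kJ/s
winkles: 12/14 = 0.857 kJ/s
dogwhelks: 13/17 = 0.765 kJ/s
large mussels: 23/43 = 0.535 kJ/s
limpets: 4.1/8.9 = 0.461 kJ/s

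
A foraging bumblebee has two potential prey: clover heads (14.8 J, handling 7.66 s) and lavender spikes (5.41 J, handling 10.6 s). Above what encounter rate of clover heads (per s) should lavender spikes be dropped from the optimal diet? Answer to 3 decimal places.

At the threshold, the rate on clover heads alone equals the profitability of lavender spikes: λ·14.8/(1 + λ·7.66) = 5.41/10.6 = 0.5104.
Rearranging, λ(14.8 − 0.5104×7.66) = 0.5104, so λ = 0.5104/10.89 = 0.04686 per s.

0.047 per s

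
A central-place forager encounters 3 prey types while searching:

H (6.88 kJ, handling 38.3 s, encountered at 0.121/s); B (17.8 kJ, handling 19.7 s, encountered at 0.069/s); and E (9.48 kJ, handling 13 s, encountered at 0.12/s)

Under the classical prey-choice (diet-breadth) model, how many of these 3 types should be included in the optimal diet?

2

E/h in descending order: B 0.904, E 0.729, H 0.18 kJ/s. The optimal diet is the largest prefix of this list for which every included type satisfies E_i/h_i > R on the types above it.
Rate on top 1: 0.5206. E: 0.729 > 0.5206 → include.
Rate on top 2: 0.6036. H: 0.18 < 0.6036 → exclude; stop.
Optimal diet: B, E — 2 of 3 types.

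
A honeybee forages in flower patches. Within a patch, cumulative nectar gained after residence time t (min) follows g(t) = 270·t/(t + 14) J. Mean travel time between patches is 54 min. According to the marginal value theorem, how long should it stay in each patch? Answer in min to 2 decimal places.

27.50 min

Maximise g(t)/(T+t): set derivative to zero → g'(t)(T+t) = g(t).
g'(t) = 270·14/(t + 14)². Setting 270·14/(t+14)² = 270t/[(t+14)(54+t)] gives 14(54+t) = t(t+14), so t² = 14×54 = 756.
t* = √756 = 27.5 min.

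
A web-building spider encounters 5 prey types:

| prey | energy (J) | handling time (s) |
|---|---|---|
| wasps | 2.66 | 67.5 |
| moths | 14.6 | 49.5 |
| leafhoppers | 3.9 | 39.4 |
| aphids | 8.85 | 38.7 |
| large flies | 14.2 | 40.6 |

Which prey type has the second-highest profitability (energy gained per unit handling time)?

In descending order of E/h:
large flies: 14.2/40.6 = 0.35 J/s
moths: 14.6/49.5 = 0.295 J/s
aphids: 8.85/38.7 = 0.229 J/s
leafhoppers: 3.9/39.4 = 0.099 J/s
wasps: 2.66/67.5 = 0.0394 J/s

moths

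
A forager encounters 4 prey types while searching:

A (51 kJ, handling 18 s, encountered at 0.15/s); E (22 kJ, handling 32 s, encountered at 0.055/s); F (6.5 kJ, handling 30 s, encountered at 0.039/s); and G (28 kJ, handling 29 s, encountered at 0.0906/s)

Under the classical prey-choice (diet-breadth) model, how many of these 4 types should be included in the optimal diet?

Profitabilities (E/h, kJ/s): A 2.83, G 0.966, E 0.688, F 0.217. Add prey in this order while the next type's profitability exceeds the intake rate on those already taken.
Rate on top 1: 2.068. G: 0.966 < 2.068 → exclude; stop.
Optimal diet: A — 1 of 4 types.

1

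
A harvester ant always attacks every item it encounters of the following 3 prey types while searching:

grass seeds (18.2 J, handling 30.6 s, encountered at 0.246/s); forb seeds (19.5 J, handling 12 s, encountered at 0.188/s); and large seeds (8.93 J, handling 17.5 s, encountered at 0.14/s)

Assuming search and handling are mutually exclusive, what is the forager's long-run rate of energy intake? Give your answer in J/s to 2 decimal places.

R = Σλ_iE_i / (1 + Σλ_ih_i)
Numerator: 0.246×18.2 + 0.188×19.5 + 0.14×8.93 = 9.393
Denominator: 1 + 0.246×30.6 + 0.188×12 + 0.14×17.5 = 13.23
R = 9.393/13.23 = 0.7098 J/s

0.71 J/s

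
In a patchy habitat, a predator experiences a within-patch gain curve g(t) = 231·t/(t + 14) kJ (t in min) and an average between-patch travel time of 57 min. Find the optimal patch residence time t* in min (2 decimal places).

By the marginal value theorem, leave when the instantaneous gain rate g'(t) equals the habitat-wide average g(t)/(T + t).
g'(t) = 231·14/(t + 14)². Setting 231·14/(t+14)² = 231t/[(t+14)(57+t)] gives 14(57+t) = t(t+14), so t² = 14×57 = 798.
t* = √798 = 28.25 min.

28.25 min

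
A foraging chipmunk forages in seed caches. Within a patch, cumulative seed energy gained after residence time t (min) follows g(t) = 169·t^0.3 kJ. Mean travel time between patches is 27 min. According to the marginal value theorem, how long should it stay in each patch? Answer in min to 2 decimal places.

11.57 min

By the marginal value theorem, leave when the instantaneous gain rate g'(t) equals the habitat-wide average g(t)/(T + t).
g'(t) = 0.3·169·t^-0.7. Setting 0.3·169·t^-0.7 = 169·t^0.3/(27+t) gives 0.3(27+t) = t, so 0.70·t = 0.3×27.
t* = 0.3×27/0.70 = 11.57 min.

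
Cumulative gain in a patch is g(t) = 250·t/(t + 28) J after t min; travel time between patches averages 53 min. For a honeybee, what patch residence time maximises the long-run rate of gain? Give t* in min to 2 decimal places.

By the marginal value theorem, leave when the instantaneous gain rate g'(t) equals the habitat-wide average g(t)/(T + t).
g'(t) = 250·28/(t + 28)². Setting 250·28/(t+28)² = 250t/[(t+28)(53+t)] gives 28(53+t) = t(t+28), so t² = 28×53 = 1484.
t* = √1484 = 38.52 min.

38.52 min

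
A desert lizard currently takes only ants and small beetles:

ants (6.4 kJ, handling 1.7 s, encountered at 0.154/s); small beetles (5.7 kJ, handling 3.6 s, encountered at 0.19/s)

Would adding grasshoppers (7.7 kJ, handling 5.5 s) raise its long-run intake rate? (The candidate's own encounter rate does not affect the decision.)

Current rate: (0.154×6.4 + 0.19×5.7)/(1 + 0.154×1.7 + 0.19×3.6) = 1.063 kJ/s.
Profitability of grasshoppers: 7.7/5.5 = 1.4 kJ/s.
1.4 > 1.063, so adding grasshoppers raises the average — include it.

Yes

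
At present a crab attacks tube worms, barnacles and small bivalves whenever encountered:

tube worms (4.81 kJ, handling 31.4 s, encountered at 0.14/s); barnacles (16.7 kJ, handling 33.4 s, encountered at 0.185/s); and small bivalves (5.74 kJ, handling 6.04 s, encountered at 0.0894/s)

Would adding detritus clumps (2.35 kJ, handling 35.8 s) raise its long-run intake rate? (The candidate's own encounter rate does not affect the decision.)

No

Intake rate on the current diet: R = (0.14×4.81 + 0.185×16.7 + 0.0894×5.74) / (1 + 0.14×31.4 + 0.185×33.4 + 0.0894×6.04) = 4.276/12.11 = 0.353 kJ/s.
Profitability of detritus clumps: 2.35/35.8 = 0.06564 kJ/s.
0.06564 < 0.353, so adding detritus clumps would lower the average — exclude it.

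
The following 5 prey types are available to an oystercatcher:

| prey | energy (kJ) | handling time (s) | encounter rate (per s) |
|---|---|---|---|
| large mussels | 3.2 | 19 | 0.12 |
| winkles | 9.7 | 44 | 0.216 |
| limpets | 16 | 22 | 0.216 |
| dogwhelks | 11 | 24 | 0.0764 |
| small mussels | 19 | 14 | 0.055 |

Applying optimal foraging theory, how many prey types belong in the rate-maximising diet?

E/h in descending order: small mussels 1.36, limpets 0.727, dogwhelks 0.458, winkles 0.22, large mussels 0.168 kJ/s. The optimal diet is the largest prefix of this list for which every included type satisfies E_i/h_i > R on the types above it.
Rate on top 1: 0.5904. limpets: 0.727 > 0.5904 → include.
Rate on top 2: 0.6901. dogwhelks: 0.458 < 0.6901 → exclude; stop.
Optimal diet: small mussels, limpets — 2 of 5 types.

2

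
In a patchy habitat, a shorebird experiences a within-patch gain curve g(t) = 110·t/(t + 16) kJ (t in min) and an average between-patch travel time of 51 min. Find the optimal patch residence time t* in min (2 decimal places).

By the marginal value theorem, leave when the instantaneous gain rate g'(t) equals the habitat-wide average g(t)/(T + t).
g'(t) = 110·16/(t + 16)². Setting 110·16/(t+16)² = 110t/[(t+16)(51+t)] gives 16(51+t) = t(t+16), so t² = 16×51 = 816.
t* = √816 = 28.57 min.

28.57 min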